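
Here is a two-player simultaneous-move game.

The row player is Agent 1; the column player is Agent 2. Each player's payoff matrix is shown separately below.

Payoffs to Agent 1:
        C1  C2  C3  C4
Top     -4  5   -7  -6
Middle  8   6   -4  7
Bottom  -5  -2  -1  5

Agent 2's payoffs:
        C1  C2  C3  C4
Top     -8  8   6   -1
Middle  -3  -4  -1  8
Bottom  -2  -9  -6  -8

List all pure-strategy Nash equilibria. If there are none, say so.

Agent 1 against C1: payoffs -4, 8, -5 → best response Middle.
Agent 1 against C2: payoffs 5, 6, -2 → best response Middle.
Agent 1 against C3: payoffs -7, -4, -1 → best response Bottom.
Agent 1 against C4: payoffs -6, 7, 5 → best response Middle.
Agent 2 against Top: payoffs -8, 8, 6, -1 → best response C2.
Agent 2 against Middle: payoffs -3, -4, -1, 8 → best response C4.
Agent 2 against Bottom: payoffs -2, -9, -6, -8 → best response C1.
Mutual best responses: (Middle, C4).

(Middle, C4)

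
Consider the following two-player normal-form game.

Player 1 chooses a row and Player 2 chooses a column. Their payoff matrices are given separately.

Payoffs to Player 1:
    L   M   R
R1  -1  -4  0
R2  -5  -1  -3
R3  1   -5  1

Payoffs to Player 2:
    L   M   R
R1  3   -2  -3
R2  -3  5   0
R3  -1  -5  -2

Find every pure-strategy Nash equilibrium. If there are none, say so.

Mark each player's best response to every combination of opponents' strategies; a profile where every player is best-responding is a pure Nash equilibrium.
Player 1 against L: payoffs -1, -5, 1 → best response R3.
Player 1 against M: payoffs -4, -1, -5 → best response R2.
Player 1 against R: payoffs 0, -3, 1 → best response R3.
Player 2 against R1: payoffs 3, -2, -3 → best response L.
Player 2 against R2: payoffs -3, 5, 0 → best response M.
Player 2 against R3: payoffs -1, -5, -2 → best response L.
Mutual best responses: (R2, M); (R3, L).

Pure-strategy Nash equilibria: (R2, M), (R3, L)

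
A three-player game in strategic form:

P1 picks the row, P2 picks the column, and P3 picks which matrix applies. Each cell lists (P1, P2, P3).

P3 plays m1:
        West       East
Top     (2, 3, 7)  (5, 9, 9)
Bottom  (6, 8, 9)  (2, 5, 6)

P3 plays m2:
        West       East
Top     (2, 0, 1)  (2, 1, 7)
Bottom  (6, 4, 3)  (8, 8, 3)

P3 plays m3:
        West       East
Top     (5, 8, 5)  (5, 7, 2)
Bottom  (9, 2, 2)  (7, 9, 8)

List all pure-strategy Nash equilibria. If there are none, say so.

The pure Nash equilibria are (Top, East, m1); (Bottom, West, m1); (Bottom, East, m3).

P1 against (West, m1): payoffs 2, 6 → best response Bottom.
P1 against (West, m2): payoffs 2, 6 → best response Bottom.
P1 against (West, m3): payoffs 5, 9 → best response Bottom.
P1 against (East, m1): payoffs 5, 2 → best response Top.
P1 against (East, m2): payoffs 2, 8 → best response Bottom.
P1 against (East, m3): payoffs 5, 7 → best response Bottom.
P2 against (Top, m1): payoffs 3, 9 → best response East.
P2 against (Top, m2): payoffs 0, 1 → best response East.
P2 against (Top, m3): payoffs 8, 7 → best response West.
P2 against (Bottom, m1): payoffs 8, 5 → best response West.
P2 against (Bottom, m2): payoffs 4, 8 → best response East.
P2 against (Bottom, m3): payoffs 2, 9 → best response East.
P3 against (Top, West): payoffs 7, 1, 5 → best response m1.
P3 against (Top, East): payoffs 9, 7, 2 → best response m1.
P3 against (Bottom, West): payoffs 9, 3, 2 → best response m1.
P3 against (Bottom, East): payoffs 6, 3, 8 → best response m3.
Mutual best responses: (Top, East, m1); (Bottom, West, m1); (Bottom, East, m3).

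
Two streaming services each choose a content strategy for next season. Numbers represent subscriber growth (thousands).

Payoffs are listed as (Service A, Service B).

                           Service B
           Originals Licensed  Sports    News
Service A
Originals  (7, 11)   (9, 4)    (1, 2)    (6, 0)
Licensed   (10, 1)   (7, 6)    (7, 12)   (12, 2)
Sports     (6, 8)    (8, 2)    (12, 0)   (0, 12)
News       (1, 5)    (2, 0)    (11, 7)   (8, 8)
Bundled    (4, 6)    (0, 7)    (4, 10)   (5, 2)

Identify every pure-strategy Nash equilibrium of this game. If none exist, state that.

No pure-strategy Nash equilibrium.

Service A against Originals: payoffs 7, 10, 6, 1, 4 → best response Licensed.
Service A against Licensed: payoffs 9, 7, 8, 2, 0 → best response Originals.
Service A against Sports: payoffs 1, 7, 12, 11, 4 → best response Sports.
Service A against News: payoffs 6, 12, 0, 8, 5 → best response Licensed.
Service B against Originals: payoffs 11, 4, 2, 0 → best response Originals.
Service B against Licensed: payoffs 1, 6, 12, 2 → best response Sports.
Service B against Sports: payoffs 8, 2, 0, 12 → best response News.
Service B against News: payoffs 5, 0, 7, 8 → best response News.
Service B against Bundled: payoffs 6, 7, 10, 2 → best response Sports.
No profile is a mutual best response for all players.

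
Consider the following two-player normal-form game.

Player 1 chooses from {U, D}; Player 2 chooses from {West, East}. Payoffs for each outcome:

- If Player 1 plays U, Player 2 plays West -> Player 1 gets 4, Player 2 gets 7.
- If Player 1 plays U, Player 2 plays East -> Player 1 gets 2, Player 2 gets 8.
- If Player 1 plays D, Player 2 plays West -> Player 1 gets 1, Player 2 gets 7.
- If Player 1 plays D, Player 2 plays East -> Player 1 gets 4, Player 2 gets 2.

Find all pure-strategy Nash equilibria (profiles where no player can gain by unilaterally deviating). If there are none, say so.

For each strategy profile, look for a profitable unilateral deviation.
(U, West): Player 2 can switch to East (7 → 8). Not NE.
(U, East): Player 1 can switch to D (2 → 4). Not NE.
(D, West): Player 1 can switch to U (1 → 4). Not NE.
(D, East): Player 2 can switch to West (2 → 7). Not NE.

There is no pure-strategy Nash equilibrium.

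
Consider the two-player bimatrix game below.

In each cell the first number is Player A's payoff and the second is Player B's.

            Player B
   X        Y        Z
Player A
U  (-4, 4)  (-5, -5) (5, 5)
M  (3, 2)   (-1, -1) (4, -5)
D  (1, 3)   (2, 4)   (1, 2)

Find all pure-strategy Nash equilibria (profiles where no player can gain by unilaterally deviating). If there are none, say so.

(U, Z), (M, X), (D, Y)

(U, X): Player A can switch to M (-4 → 3). Not NE.
(U, Y): Player A can switch to M (-5 → -1). Not NE.
(U, Z): Player A gets 5, best alternative 4; Player B gets 5, best alternative 4. No profitable deviation — NE.
(M, X): Player A gets 3, best alternative 1; Player B gets 2, best alternative -1. No profitable deviation — NE.
(M, Y): Player A can switch to D (-1 → 2). Not NE.
(M, Z): Player A can switch to U (4 → 5). Not NE.
(D, X): Player A can switch to M (1 → 3). Not NE.
(D, Y): Player A gets 2, best alternative -1; Player B gets 4, best alternative 3. No profitable deviation — NE.
(D, Z): Player A can switch to U (1 → 5). Not NE.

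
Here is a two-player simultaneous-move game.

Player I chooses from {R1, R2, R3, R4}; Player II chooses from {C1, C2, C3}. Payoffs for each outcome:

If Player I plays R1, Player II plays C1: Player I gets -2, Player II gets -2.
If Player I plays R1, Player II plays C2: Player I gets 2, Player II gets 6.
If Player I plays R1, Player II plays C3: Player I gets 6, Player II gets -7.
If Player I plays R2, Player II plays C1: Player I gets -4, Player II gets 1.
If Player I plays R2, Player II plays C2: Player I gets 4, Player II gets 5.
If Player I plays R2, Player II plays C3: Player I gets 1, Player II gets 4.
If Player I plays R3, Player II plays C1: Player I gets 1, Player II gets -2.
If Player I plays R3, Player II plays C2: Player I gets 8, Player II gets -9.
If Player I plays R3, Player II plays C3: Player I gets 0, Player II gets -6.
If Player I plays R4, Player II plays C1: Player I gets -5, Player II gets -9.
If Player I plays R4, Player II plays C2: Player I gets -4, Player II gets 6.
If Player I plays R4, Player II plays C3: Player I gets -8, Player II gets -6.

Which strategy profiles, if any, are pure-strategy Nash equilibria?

The unique pure-strategy Nash equilibrium is (R3, C1).

(R1, C1): Player I can switch to R3 (-2 → 1). Not NE.
(R1, C2): Player I can switch to R2 (2 → 4). Not NE.
(R1, C3): Player II can switch to C1 (-7 → -2). Not NE.
(R2, C1): Player I can switch to R1 (-4 → -2). Not NE.
(R2, C2): Player I can switch to R3 (4 → 8). Not NE.
(R2, C3): Player I can switch to R1 (1 → 6). Not NE.
(R3, C1): Player I gets 1, best alternative -2; Player II gets -2, best alternative -6. No profitable deviation — NE.
(R3, C2): Player II can switch to C1 (-9 → -2). Not NE.
(R3, C3): Player I can switch to R1 (0 → 6). Not NE.
(R4, C1): Player I can switch to R1 (-5 → -2). Not NE.
(R4, C2): Player I can switch to R1 (-4 → 2). Not NE.
(The remaining 1 profile has a profitable deviation by the same check.)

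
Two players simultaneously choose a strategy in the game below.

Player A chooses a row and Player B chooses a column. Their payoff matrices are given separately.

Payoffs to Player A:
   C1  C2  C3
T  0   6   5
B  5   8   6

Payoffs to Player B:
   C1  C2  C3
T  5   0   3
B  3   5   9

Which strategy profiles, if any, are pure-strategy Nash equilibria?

For each strategy profile, look for a profitable unilateral deviation.
(T, C1): Player A can switch to B (0 → 5). Not NE.
(T, C2): Player A can switch to B (6 → 8). Not NE.
(T, C3): Player A can switch to B (5 → 6). Not NE.
(B, C1): Player B can switch to C2 (3 → 5). Not NE.
(B, C2): Player B can switch to C3 (5 → 9). Not NE.
(B, C3): Player A gets 6, best alternative 5; Player B gets 9, best alternative 5. No profitable deviation — NE.

Pure NE: (B, C3)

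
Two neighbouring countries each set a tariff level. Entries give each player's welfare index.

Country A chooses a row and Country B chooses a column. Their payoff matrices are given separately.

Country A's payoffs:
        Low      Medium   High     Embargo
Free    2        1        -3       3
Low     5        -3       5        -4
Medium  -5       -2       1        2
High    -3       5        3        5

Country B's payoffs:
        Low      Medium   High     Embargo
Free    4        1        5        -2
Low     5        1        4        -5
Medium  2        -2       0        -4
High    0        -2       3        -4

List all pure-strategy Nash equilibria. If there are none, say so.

(Free, Low): Country A can switch to Low (2 → 5). Not NE.
(Free, Medium): Country A can switch to High (1 → 5). Not NE.
(Free, High): Country A can switch to Low (-3 → 5). Not NE.
(Free, Embargo): Country A can switch to High (3 → 5). Not NE.
(Low, Low): Country A gets 5, best alternative 2; Country B gets 5, best alternative 4. No profitable deviation — NE.
(Low, Medium): Country A can switch to Free (-3 → 1). Not NE.
(Low, High): Country B can switch to Low (4 → 5). Not NE.
(Low, Embargo): Country A can switch to Free (-4 → 3). Not NE.
(Medium, Low): Country A can switch to Free (-5 → 2). Not NE.
(The remaining 7 profiles each have a profitable deviation by the same check.)

Pure NE: (Low, Low)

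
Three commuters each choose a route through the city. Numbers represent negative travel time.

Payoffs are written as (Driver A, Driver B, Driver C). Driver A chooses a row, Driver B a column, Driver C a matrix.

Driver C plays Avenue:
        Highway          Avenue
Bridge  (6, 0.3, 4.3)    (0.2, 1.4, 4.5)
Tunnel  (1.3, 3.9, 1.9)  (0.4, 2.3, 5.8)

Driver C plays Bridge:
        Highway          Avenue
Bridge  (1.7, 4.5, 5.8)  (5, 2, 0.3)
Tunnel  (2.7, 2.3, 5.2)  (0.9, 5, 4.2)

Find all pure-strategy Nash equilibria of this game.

Driver A against (Highway, Avenue): payoffs 6, 1.3 → best response Bridge.
Driver A against (Highway, Bridge): payoffs 1.7, 2.7 → best response Tunnel.
Driver A against (Avenue, Avenue): payoffs 0.2, 0.4 → best response Tunnel.
Driver A against (Avenue, Bridge): payoffs 5, 0.9 → best response Bridge.
Driver B against (Bridge, Avenue): payoffs 0.3, 1.4 → best response Avenue.
Driver B against (Bridge, Bridge): payoffs 4.5, 2 → best response Highway.
Driver B against (Tunnel, Avenue): payoffs 3.9, 2.3 → best response Highway.
Driver B against (Tunnel, Bridge): payoffs 2.3, 5 → best response Avenue.
Driver C against (Bridge, Highway): payoffs 4.3, 5.8 → best response Bridge.
Driver C against (Bridge, Avenue): payoffs 4.5, 0.3 → best response Avenue.
Driver C against (Tunnel, Highway): payoffs 1.9, 5.2 → best response Bridge.
Driver C against (Tunnel, Avenue): payoffs 5.8, 4.2 → best response Avenue.
No profile is a mutual best response for all players.

There is no pure-strategy Nash equilibrium.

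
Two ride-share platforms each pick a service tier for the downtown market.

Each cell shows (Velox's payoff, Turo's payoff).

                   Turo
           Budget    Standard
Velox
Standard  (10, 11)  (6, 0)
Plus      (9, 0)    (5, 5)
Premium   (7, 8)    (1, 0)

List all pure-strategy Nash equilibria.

Velox against Budget: payoffs 10, 9, 7 → best response Standard.
Velox against Standard: payoffs 6, 5, 1 → best response Standard.
Turo against Standard: payoffs 11, 0 → best response Budget.
Turo against Plus: payoffs 0, 5 → best response Standard.
Turo against Premium: payoffs 8, 0 → best response Budget.
Mutual best responses: (Standard, Budget).

The unique pure-strategy Nash equilibrium is (Standard, Budget).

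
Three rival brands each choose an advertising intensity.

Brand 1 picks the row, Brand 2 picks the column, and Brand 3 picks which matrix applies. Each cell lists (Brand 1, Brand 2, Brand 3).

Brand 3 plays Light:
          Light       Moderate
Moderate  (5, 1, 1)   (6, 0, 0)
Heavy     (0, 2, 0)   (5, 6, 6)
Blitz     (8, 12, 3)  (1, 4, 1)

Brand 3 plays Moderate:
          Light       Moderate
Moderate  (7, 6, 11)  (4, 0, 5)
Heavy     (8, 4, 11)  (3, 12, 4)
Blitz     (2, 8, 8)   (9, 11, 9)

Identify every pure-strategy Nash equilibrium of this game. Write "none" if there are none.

(Blitz, Moderate, Moderate)

(Moderate, Light, Light): Brand 1 can switch to Blitz (5 → 8). Not NE.
(Moderate, Light, Moderate): Brand 1 can switch to Heavy (7 → 8). Not NE.
(Moderate, Moderate, Light): Brand 2 can switch to Light (0 → 1). Not NE.
(Moderate, Moderate, Moderate): Brand 1 can switch to Blitz (4 → 9). Not NE.
(Heavy, Light, Light): Brand 1 can switch to Moderate (0 → 5). Not NE.
(Heavy, Light, Moderate): Brand 2 can switch to Moderate (4 → 12). Not NE.
(Heavy, Moderate, Light): Brand 1 can switch to Moderate (5 → 6). Not NE.
(Heavy, Moderate, Moderate): Brand 1 can switch to Moderate (3 → 4). Not NE.
(Blitz, Moderate, Moderate): Brand 1 gets 9, best alternative 4; Brand 2 gets 11, best alternative 8; Brand 3 gets 9, best alternative 1. No profitable deviation — NE.
(The remaining 3 profiles each have a profitable deviation by the same check.)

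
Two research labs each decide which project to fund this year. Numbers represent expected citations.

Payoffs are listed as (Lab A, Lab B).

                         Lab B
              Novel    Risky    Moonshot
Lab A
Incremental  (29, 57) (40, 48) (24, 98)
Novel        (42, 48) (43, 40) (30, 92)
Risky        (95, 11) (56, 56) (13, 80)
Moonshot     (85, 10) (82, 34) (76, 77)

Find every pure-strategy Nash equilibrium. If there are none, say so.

Lab A against Novel: payoffs 29, 42, 95, 85 → best response Risky.
Lab A against Risky: payoffs 40, 43, 56, 82 → best response Moonshot.
Lab A against Moonshot: payoffs 24, 30, 13, 76 → best response Moonshot.
Lab B against Incremental: payoffs 57, 48, 98 → best response Moonshot.
Lab B against Novel: payoffs 48, 40, 92 → best response Moonshot.
Lab B against Risky: payoffs 11, 56, 80 → best response Moonshot.
Lab B against Moonshot: payoffs 10, 34, 77 → best response Moonshot.
Mutual best responses: (Moonshot, Moonshot).

Pure NE: (Moonshot, Moonshot)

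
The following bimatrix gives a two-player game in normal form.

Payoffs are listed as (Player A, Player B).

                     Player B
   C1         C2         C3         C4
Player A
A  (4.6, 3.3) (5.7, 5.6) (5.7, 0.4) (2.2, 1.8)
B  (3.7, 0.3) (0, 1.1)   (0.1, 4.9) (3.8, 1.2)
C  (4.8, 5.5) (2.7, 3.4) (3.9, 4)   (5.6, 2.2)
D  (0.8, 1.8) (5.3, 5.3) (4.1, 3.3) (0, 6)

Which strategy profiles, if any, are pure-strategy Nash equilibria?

Player A against C1: payoffs 4.6, 3.7, 4.8, 0.8 → best response C.
Player A against C2: payoffs 5.7, 0, 2.7, 5.3 → best response A.
Player A against C3: payoffs 5.7, 0.1, 3.9, 4.1 → best response A.
Player A against C4: payoffs 2.2, 3.8, 5.6, 0 → best response C.
Player B against A: payoffs 3.3, 5.6, 0.4, 1.8 → best response C2.
Player B against B: payoffs 0.3, 1.1, 4.9, 1.2 → best response C3.
Player B against C: payoffs 5.5, 3.4, 4, 2.2 → best response C1.
Player B against D: payoffs 1.8, 5.3, 3.3, 6 → best response C4.
Mutual best responses: (A, C2); (C, C1).

Pure-strategy Nash equilibria: (A, C2), (C, C1)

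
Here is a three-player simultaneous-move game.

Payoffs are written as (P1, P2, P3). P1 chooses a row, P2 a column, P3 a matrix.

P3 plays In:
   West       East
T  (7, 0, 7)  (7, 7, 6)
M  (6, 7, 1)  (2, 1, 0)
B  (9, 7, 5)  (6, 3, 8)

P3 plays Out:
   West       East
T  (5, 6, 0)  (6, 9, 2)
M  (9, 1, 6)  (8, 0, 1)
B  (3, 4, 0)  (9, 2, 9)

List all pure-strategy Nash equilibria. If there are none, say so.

Pure-strategy Nash equilibria: (T, East, In) and (M, West, Out) and (B, West, In)

Mark each player's best response to every combination of opponents' strategies; a profile where every player is best-responding is a pure Nash equilibrium.
P1 against (West, In): payoffs 7, 6, 9 → best response B.
P1 against (West, Out): payoffs 5, 9, 3 → best response M.
P1 against (East, In): payoffs 7, 2, 6 → best response T.
P1 against (East, Out): payoffs 6, 8, 9 → best response B.
P2 against (T, In): payoffs 0, 7 → best response East.
P2 against (T, Out): payoffs 6, 9 → best response East.
P2 against (M, In): payoffs 7, 1 → best response West.
P2 against (M, Out): payoffs 1, 0 → best response West.
P2 against (B, In): payoffs 7, 3 → best response West.
P2 against (B, Out): payoffs 4, 2 → best response West.
P3 against (T, West): payoffs 7, 0 → best response In.
P3 against (T, East): payoffs 6, 2 → best response In.
P3 against (M, West): payoffs 1, 6 → best response Out.
P3 against (M, East): payoffs 0, 1 → best response Out.
P3 against (B, West): payoffs 5, 0 → best response In.
P3 against (B, East): payoffs 8, 9 → best response Out.
Mutual best responses: (T, East, In); (M, West, Out); (B, West, In).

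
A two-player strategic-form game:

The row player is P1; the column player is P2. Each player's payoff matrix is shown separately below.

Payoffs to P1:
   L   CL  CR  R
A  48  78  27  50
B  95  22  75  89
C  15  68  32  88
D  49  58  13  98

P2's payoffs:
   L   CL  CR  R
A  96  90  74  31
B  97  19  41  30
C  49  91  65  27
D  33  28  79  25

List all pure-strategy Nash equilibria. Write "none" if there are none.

(B, L)

P1 against L: payoffs 48, 95, 15, 49 → best response B.
P1 against CL: payoffs 78, 22, 68, 58 → best response A.
P1 against CR: payoffs 27, 75, 32, 13 → best response B.
P1 against R: payoffs 50, 89, 88, 98 → best response D.
P2 against A: payoffs 96, 90, 74, 31 → best response L.
P2 against B: payoffs 97, 19, 41, 30 → best response L.
P2 against C: payoffs 49, 91, 65, 27 → best response CL.
P2 against D: payoffs 33, 28, 79, 25 → best response CR.
Mutual best responses: (B, L).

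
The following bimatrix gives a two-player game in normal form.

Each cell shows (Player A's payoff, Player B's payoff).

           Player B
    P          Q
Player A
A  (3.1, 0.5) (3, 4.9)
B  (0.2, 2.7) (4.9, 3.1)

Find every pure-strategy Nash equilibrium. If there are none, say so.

Pure NE: (B, Q)

Player A against P: payoffs 3.1, 0.2 → best response A.
Player A against Q: payoffs 3, 4.9 → best response B.
Player B against A: payoffs 0.5, 4.9 → best response Q.
Player B against B: payoffs 2.7, 3.1 → best response Q.
Mutual best responses: (B, Q).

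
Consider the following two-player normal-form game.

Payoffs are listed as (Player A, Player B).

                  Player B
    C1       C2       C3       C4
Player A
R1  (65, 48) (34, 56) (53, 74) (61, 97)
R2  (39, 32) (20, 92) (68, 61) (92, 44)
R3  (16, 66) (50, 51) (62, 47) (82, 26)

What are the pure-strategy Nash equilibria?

none

Player A against C1: payoffs 65, 39, 16 → best response R1.
Player A against C2: payoffs 34, 20, 50 → best response R3.
Player A against C3: payoffs 53, 68, 62 → best response R2.
Player A against C4: payoffs 61, 92, 82 → best response R2.
Player B against R1: payoffs 48, 56, 74, 97 → best response C4.
Player B against R2: payoffs 32, 92, 61, 44 → best response C2.
Player B against R3: payoffs 66, 51, 47, 26 → best response C1.
No profile is a mutual best response for all players.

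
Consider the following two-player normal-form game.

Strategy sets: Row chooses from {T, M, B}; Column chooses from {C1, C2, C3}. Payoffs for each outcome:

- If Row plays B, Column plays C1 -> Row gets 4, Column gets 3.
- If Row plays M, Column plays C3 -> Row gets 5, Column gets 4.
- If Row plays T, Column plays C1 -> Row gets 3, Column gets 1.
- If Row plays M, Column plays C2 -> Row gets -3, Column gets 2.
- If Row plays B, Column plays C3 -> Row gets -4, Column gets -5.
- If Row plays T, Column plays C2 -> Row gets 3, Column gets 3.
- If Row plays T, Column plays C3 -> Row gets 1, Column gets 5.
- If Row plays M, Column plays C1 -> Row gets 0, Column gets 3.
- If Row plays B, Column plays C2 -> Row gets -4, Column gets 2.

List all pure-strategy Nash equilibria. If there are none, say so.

(T, C1): Row can switch to B (3 → 4). Not NE.
(T, C2): Column can switch to C3 (3 → 5). Not NE.
(T, C3): Row can switch to M (1 → 5). Not NE.
(M, C1): Row can switch to T (0 → 3). Not NE.
(M, C2): Row can switch to T (-3 → 3). Not NE.
(M, C3): Row gets 5, best alternative 1; Column gets 4, best alternative 3. No profitable deviation — NE.
(B, C1): Row gets 4, best alternative 3; Column gets 3, best alternative 2. No profitable deviation — NE.
(B, C2): Row can switch to T (-4 → 3). Not NE.
(B, C3): Row can switch to T (-4 → 1). Not NE.

(M, C3); (B, C1)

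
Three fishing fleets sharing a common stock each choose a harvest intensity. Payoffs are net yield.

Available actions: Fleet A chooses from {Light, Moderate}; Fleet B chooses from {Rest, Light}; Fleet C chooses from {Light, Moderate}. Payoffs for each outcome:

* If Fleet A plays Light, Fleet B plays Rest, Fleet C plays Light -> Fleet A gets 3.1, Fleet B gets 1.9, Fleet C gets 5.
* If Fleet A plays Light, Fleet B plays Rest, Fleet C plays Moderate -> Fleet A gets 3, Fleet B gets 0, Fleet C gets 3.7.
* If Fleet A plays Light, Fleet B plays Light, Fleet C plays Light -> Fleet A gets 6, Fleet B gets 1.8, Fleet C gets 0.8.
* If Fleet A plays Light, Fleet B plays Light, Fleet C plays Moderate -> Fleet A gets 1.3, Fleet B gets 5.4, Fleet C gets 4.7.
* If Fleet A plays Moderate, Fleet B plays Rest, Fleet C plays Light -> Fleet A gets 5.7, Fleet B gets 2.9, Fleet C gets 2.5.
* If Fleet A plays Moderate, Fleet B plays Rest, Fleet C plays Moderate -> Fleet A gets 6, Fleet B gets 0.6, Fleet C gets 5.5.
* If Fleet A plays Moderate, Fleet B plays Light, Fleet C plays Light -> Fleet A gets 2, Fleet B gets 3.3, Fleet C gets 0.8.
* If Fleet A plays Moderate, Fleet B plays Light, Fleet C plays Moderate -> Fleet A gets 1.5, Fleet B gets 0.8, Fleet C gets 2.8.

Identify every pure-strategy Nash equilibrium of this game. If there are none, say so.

Pure NE: (Moderate, Light, Moderate)

Fleet A against (Rest, Light): payoffs 3.1, 5.7 → best response Moderate.
Fleet A against (Rest, Moderate): payoffs 3, 6 → best response Moderate.
Fleet A against (Light, Light): payoffs 6, 2 → best response Light.
Fleet A against (Light, Moderate): payoffs 1.3, 1.5 → best response Moderate.
Fleet B against (Light, Light): payoffs 1.9, 1.8 → best response Rest.
Fleet B against (Light, Moderate): payoffs 0, 5.4 → best response Light.
Fleet B against (Moderate, Light): payoffs 2.9, 3.3 → best response Light.
Fleet B against (Moderate, Moderate): payoffs 0.6, 0.8 → best response Light.
Fleet C against (Light, Rest): payoffs 5, 3.7 → best response Light.
Fleet C against (Light, Light): payoffs 0.8, 4.7 → best response Moderate.
Fleet C against (Moderate, Rest): payoffs 2.5, 5.5 → best response Moderate.
Fleet C against (Moderate, Light): payoffs 0.8, 2.8 → best response Moderate.
Mutual best responses: (Moderate, Light, Moderate).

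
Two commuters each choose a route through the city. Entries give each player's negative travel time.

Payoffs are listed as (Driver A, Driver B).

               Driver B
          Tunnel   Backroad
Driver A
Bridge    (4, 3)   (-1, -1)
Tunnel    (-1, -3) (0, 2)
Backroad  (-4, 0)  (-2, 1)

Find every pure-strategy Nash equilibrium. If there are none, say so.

Pure-strategy Nash equilibria: (Bridge, Tunnel) and (Tunnel, Backroad)

(Bridge, Tunnel): Driver A gets 4, best alternative -1; Driver B gets 3, best alternative -1. No profitable deviation — NE.
(Bridge, Backroad): Driver A can switch to Tunnel (-1 → 0). Not NE.
(Tunnel, Tunnel): Driver A can switch to Bridge (-1 → 4). Not NE.
(Tunnel, Backroad): Driver A gets 0, best alternative -1; Driver B gets 2, best alternative -3. No profitable deviation — NE.
(Backroad, Tunnel): Driver A can switch to Bridge (-4 → 4). Not NE.
(Backroad, Backroad): Driver A can switch to Bridge (-2 → -1). Not NE.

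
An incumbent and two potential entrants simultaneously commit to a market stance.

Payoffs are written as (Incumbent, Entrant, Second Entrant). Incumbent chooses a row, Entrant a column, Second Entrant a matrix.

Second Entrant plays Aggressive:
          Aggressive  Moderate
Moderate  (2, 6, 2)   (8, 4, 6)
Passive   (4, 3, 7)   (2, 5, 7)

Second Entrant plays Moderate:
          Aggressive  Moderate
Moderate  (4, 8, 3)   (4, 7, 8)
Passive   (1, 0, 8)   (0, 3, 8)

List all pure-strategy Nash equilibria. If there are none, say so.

The unique pure-strategy Nash equilibrium is (Moderate, Aggressive, Moderate).

Mark each player's best response to every combination of opponents' strategies; a profile where every player is best-responding is a pure Nash equilibrium.
Incumbent against (Aggressive, Aggressive): payoffs 2, 4 → best response Passive.
Incumbent against (Aggressive, Moderate): payoffs 4, 1 → best response Moderate.
Incumbent against (Moderate, Aggressive): payoffs 8, 2 → best response Moderate.
Incumbent against (Moderate, Moderate): payoffs 4, 0 → best response Moderate.
Entrant against (Moderate, Aggressive): payoffs 6, 4 → best response Aggressive.
Entrant against (Moderate, Moderate): payoffs 8, 7 → best response Aggressive.
Entrant against (Passive, Aggressive): payoffs 3, 5 → best response Moderate.
Entrant against (Passive, Moderate): payoffs 0, 3 → best response Moderate.
Second Entrant against (Moderate, Aggressive): payoffs 2, 3 → best response Moderate.
Second Entrant against (Moderate, Moderate): payoffs 6, 8 → best response Moderate.
Second Entrant against (Passive, Aggressive): payoffs 7, 8 → best response Moderate.
Second Entrant against (Passive, Moderate): payoffs 7, 8 → best response Moderate.
Mutual best responses: (Moderate, Aggressive, Moderate).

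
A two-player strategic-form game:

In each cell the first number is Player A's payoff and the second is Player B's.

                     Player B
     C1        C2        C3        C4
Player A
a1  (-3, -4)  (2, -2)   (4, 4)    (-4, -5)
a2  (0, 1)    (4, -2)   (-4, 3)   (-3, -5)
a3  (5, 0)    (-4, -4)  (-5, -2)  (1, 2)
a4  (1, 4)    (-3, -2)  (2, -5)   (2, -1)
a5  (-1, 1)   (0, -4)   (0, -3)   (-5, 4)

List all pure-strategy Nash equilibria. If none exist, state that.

(a1, C3)

(a1, C1): Player A can switch to a2 (-3 → 0). Not NE.
(a1, C2): Player A can switch to a2 (2 → 4). Not NE.
(a1, C3): Player A gets 4, best alternative 2; Player B gets 4, best alternative -2. No profitable deviation — NE.
(a1, C4): Player A can switch to a2 (-4 → -3). Not NE.
(a2, C1): Player A can switch to a3 (0 → 5). Not NE.
(a2, C2): Player B can switch to C1 (-2 → 1). Not NE.
(a2, C3): Player A can switch to a1 (-4 → 4). Not NE.
(a2, C4): Player A can switch to a3 (-3 → 1). Not NE.
(a3, C1): Player B can switch to C4 (0 → 2). Not NE.
(a3, C2): Player A can switch to a1 (-4 → 2). Not NE.
(a3, C3): Player A can switch to a1 (-5 → 4). Not NE.
(a3, C4): Player A can switch to a4 (1 → 2). Not NE.
(a4, C1): Player A can switch to a3 (1 → 5). Not NE.
(The remaining 7 profiles each have a profitable deviation by the same check.)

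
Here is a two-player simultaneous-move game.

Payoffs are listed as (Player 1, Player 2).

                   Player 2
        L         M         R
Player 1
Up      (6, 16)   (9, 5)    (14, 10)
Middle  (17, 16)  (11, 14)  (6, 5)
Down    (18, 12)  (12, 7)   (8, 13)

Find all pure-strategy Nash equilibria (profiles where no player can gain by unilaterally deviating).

This game has no pure Nash equilibrium.

(Up, L): Player 1 can switch to Middle (6 → 17). Not NE.
(Up, M): Player 1 can switch to Middle (9 → 11). Not NE.
(Up, R): Player 2 can switch to L (10 → 16). Not NE.
(Middle, L): Player 1 can switch to Down (17 → 18). Not NE.
(Middle, M): Player 1 can switch to Down (11 → 12). Not NE.
(Middle, R): Player 1 can switch to Up (6 → 14). Not NE.
(Down, L): Player 2 can switch to R (12 → 13). Not NE.
(Down, M): Player 2 can switch to L (7 → 12). Not NE.
(Down, R): Player 1 can switch to Up (8 → 14). Not NE.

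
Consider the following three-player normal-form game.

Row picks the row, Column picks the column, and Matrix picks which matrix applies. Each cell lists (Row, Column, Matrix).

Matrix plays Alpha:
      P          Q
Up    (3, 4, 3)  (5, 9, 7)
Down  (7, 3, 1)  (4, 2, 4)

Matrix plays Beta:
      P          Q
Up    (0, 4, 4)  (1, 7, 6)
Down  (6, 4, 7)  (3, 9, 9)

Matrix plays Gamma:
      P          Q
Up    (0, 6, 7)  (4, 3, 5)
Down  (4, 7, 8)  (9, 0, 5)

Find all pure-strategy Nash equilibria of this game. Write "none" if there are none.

The pure Nash equilibria are (Up, Q, Alpha) and (Down, P, Gamma) and (Down, Q, Beta).

(Up, P, Alpha): Row can switch to Down (3 → 7). Not NE.
(Up, P, Beta): Row can switch to Down (0 → 6). Not NE.
(Up, P, Gamma): Row can switch to Down (0 → 4). Not NE.
(Up, Q, Alpha): Row gets 5, best alternative 4; Column gets 9, best alternative 4; Matrix gets 7, best alternative 6. No profitable deviation — NE.
(Up, Q, Beta): Row can switch to Down (1 → 3). Not NE.
(Up, Q, Gamma): Row can switch to Down (4 → 9). Not NE.
(Down, P, Alpha): Matrix can switch to Beta (1 → 7). Not NE.
(Down, P, Beta): Column can switch to Q (4 → 9). Not NE.
(Down, P, Gamma): Row gets 4, best alternative 0; Column gets 7, best alternative 0; Matrix gets 8, best alternative 7. No profitable deviation — NE.
(Down, Q, Alpha): Row can switch to Up (4 → 5). Not NE.
(Down, Q, Beta): Row gets 3, best alternative 1; Column gets 9, best alternative 4; Matrix gets 9, best alternative 5. No profitable deviation — NE.
(Down, Q, Gamma): Column can switch to P (0 → 7). Not NE.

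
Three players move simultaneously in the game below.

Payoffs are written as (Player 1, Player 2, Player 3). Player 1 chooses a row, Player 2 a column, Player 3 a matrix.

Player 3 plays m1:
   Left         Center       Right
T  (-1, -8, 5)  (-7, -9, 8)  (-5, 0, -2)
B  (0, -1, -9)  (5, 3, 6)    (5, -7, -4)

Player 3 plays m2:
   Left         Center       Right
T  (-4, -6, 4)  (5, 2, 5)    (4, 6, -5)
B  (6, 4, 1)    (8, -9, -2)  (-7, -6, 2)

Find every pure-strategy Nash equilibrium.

Pure-strategy Nash equilibria: (B, Left, m2) and (B, Center, m1)

(T, Left, m1): Player 1 can switch to B (-1 → 0). Not NE.
(T, Left, m2): Player 1 can switch to B (-4 → 6). Not NE.
(T, Center, m1): Player 1 can switch to B (-7 → 5). Not NE.
(T, Center, m2): Player 1 can switch to B (5 → 8). Not NE.
(T, Right, m1): Player 1 can switch to B (-5 → 5). Not NE.
(T, Right, m2): Player 3 can switch to m1 (-5 → -2). Not NE.
(B, Left, m1): Player 2 can switch to Center (-1 → 3). Not NE.
(B, Left, m2): Player 1 gets 6, best alternative -4; Player 2 gets 4, best alternative -6; Player 3 gets 1, best alternative -9. No profitable deviation — NE.
(B, Center, m1): Player 1 gets 5, best alternative -7; Player 2 gets 3, best alternative -1; Player 3 gets 6, best alternative -2. No profitable deviation — NE.
(B, Center, m2): Player 2 can switch to Left (-9 → 4). Not NE.
(B, Right, m1): Player 2 can switch to Left (-7 → -1). Not NE.
(B, Right, m2): Player 1 can switch to T (-7 → 4). Not NE.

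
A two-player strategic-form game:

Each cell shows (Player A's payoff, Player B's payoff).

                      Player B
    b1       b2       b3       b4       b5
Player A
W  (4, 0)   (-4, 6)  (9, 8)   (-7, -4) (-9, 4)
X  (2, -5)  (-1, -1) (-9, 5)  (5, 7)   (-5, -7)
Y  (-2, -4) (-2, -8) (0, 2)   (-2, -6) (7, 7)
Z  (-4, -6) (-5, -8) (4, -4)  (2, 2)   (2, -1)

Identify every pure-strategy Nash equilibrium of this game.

Player A against b1: payoffs 4, 2, -2, -4 → best response W.
Player A against b2: payoffs -4, -1, -2, -5 → best response X.
Player A against b3: payoffs 9, -9, 0, 4 → best response W.
Player A against b4: payoffs -7, 5, -2, 2 → best response X.
Player A against b5: payoffs -9, -5, 7, 2 → best response Y.
Player B against W: payoffs 0, 6, 8, -4, 4 → best response b3.
Player B against X: payoffs -5, -1, 5, 7, -7 → best response b4.
Player B against Y: payoffs -4, -8, 2, -6, 7 → best response b5.
Player B against Z: payoffs -6, -8, -4, 2, -1 → best response b4.
Mutual best responses: (W, b3); (X, b4); (Y, b5).

(W, b3), (X, b4), (Y, b5)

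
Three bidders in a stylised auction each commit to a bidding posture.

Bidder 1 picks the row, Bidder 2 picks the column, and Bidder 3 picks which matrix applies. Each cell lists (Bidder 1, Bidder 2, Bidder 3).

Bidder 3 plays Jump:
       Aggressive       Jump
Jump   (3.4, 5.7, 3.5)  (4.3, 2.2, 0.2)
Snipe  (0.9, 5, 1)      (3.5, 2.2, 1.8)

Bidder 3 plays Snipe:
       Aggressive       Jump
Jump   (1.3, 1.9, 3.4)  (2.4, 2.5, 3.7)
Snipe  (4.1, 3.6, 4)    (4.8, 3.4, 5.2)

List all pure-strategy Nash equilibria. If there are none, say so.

Pure-strategy Nash equilibria: (Jump, Aggressive, Jump); (Snipe, Aggressive, Snipe)

(Jump, Aggressive, Jump): Bidder 1 gets 3.4, best alternative 0.9; Bidder 2 gets 5.7, best alternative 2.2; Bidder 3 gets 3.5, best alternative 3.4. No profitable deviation — NE.
(Jump, Aggressive, Snipe): Bidder 1 can switch to Snipe (1.3 → 4.1). Not NE.
(Jump, Jump, Jump): Bidder 2 can switch to Aggressive (2.2 → 5.7). Not NE.
(Jump, Jump, Snipe): Bidder 1 can switch to Snipe (2.4 → 4.8). Not NE.
(Snipe, Aggressive, Jump): Bidder 1 can switch to Jump (0.9 → 3.4). Not NE.
(Snipe, Aggressive, Snipe): Bidder 1 gets 4.1, best alternative 1.3; Bidder 2 gets 3.6, best alternative 3.4; Bidder 3 gets 4, best alternative 1. No profitable deviation — NE.
(Snipe, Jump, Jump): Bidder 1 can switch to Jump (3.5 → 4.3). Not NE.
(Snipe, Jump, Snipe): Bidder 2 can switch to Aggressive (3.4 → 3.6). Not NE.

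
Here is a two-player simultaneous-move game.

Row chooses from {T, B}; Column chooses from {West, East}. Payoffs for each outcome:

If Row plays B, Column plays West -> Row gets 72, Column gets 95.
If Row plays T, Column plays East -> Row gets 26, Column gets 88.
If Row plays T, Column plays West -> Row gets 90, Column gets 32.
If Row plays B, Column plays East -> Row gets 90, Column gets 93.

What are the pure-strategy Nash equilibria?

Row against West: payoffs 90, 72 → best response T.
Row against East: payoffs 26, 90 → best response B.
Column against T: payoffs 32, 88 → best response East.
Column against B: payoffs 95, 93 → best response West.
No profile is a mutual best response for all players.

No pure-strategy Nash equilibrium.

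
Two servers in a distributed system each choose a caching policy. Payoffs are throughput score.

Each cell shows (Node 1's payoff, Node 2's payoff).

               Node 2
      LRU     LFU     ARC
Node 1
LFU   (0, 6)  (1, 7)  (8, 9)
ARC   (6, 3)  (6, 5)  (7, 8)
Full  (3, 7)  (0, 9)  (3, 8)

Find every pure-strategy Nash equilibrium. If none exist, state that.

(LFU, LRU): Node 1 can switch to ARC (0 → 6). Not NE.
(LFU, LFU): Node 1 can switch to ARC (1 → 6). Not NE.
(LFU, ARC): Node 1 gets 8, best alternative 7; Node 2 gets 9, best alternative 7. No profitable deviation — NE.
(ARC, LRU): Node 2 can switch to LFU (3 → 5). Not NE.
(ARC, LFU): Node 2 can switch to ARC (5 → 8). Not NE.
(ARC, ARC): Node 1 can switch to LFU (7 → 8). Not NE.
(Full, LRU): Node 1 can switch to ARC (3 → 6). Not NE.
(Full, LFU): Node 1 can switch to LFU (0 → 1). Not NE.
(Full, ARC): Node 1 can switch to LFU (3 → 8). Not NE.

(LFU, ARC)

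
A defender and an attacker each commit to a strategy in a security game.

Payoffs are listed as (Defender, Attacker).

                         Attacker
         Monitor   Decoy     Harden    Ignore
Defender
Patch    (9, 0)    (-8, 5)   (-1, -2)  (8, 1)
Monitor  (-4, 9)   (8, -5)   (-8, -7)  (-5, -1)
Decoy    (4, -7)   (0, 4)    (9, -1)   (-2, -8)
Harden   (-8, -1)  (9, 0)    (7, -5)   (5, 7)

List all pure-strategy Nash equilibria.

Mark each player's best response to every combination of opponents' strategies; a profile where every player is best-responding is a pure Nash equilibrium.
Defender against Monitor: payoffs 9, -4, 4, -8 → best response Patch.
Defender against Decoy: payoffs -8, 8, 0, 9 → best response Harden.
Defender against Harden: payoffs -1, -8, 9, 7 → best response Decoy.
Defender against Ignore: payoffs 8, -5, -2, 5 → best response Patch.
Attacker against Patch: payoffs 0, 5, -2, 1 → best response Decoy.
Attacker against Monitor: payoffs 9, -5, -7, -1 → best response Monitor.
Attacker against Decoy: payoffs -7, 4, -1, -8 → best response Decoy.
Attacker against Harden: payoffs -1, 0, -5, 7 → best response Ignore.
No profile is a mutual best response for all players.

There is no pure-strategy Nash equilibrium.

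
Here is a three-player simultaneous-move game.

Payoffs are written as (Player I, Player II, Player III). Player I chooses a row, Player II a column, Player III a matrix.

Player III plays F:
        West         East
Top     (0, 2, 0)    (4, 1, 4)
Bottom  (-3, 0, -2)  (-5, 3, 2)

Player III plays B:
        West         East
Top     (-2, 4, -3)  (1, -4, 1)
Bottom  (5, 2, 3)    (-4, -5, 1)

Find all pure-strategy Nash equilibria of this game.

The pure Nash equilibria are (Top, West, F) and (Bottom, West, B).

Player I against (West, F): payoffs 0, -3 → best response Top.
Player I against (West, B): payoffs -2, 5 → best response Bottom.
Player I against (East, F): payoffs 4, -5 → best response Top.
Player I against (East, B): payoffs 1, -4 → best response Top.
Player II against (Top, F): payoffs 2, 1 → best response West.
Player II against (Top, B): payoffs 4, -4 → best response West.
Player II against (Bottom, F): payoffs 0, 3 → best response East.
Player II against (Bottom, B): payoffs 2, -5 → best response West.
Player III against (Top, West): payoffs 0, -3 → best response F.
Player III against (Top, East): payoffs 4, 1 → best response F.
Player III against (Bottom, West): payoffs -2, 3 → best response B.
Player III against (Bottom, East): payoffs 2, 1 → best response F.
Mutual best responses: (Top, West, F); (Bottom, West, B).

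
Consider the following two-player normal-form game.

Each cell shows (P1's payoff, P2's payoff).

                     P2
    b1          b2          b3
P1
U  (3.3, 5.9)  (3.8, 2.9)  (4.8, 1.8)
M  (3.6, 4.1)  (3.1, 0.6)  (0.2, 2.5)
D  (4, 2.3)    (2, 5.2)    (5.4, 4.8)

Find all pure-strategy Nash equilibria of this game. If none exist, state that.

No pure-strategy Nash equilibrium.

P1 against b1: payoffs 3.3, 3.6, 4 → best response D.
P1 against b2: payoffs 3.8, 3.1, 2 → best response U.
P1 against b3: payoffs 4.8, 0.2, 5.4 → best response D.
P2 against U: payoffs 5.9, 2.9, 1.8 → best response b1.
P2 against M: payoffs 4.1, 0.6, 2.5 → best response b1.
P2 against D: payoffs 2.3, 5.2, 4.8 → best response b2.
No profile is a mutual best response for all players.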